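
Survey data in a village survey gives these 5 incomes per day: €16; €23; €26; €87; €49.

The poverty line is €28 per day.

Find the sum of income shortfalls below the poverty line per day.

€19

Incomes under z: €16, €23, €26 (q = 3 of N = 5).
Individual gaps: 28−16 = 12; 28−23 = 5; 28−26 = 2.
Aggregate gap = €19.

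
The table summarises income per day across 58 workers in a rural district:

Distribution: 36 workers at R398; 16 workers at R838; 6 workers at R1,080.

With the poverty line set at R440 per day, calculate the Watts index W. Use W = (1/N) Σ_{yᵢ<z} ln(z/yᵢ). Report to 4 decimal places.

Below z: 36×R398 (q = 36 of N = 58).
Log shortfalls: ln(440/398) = 0.1003 (×36).
W = 3.611618 / 58 = 0.0623.

0.0623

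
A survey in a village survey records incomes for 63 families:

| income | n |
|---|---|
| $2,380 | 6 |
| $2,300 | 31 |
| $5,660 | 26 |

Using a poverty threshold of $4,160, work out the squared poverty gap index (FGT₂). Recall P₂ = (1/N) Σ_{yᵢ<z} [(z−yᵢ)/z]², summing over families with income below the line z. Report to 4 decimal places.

0.1158

Poor units: 31×$2,300, 6×$2,380 (q = 37 of N = 63).
Gap ratios (z−y)/z: (4160−2300)/4160 = 0.4471 (×31); (4160−2380)/4160 = 0.4279 (×6).
Squared: 0.1999 (×31); 0.1831 (×6).
Sum = 7.295789; P₂ = 7.295789 / 63 = 0.1158.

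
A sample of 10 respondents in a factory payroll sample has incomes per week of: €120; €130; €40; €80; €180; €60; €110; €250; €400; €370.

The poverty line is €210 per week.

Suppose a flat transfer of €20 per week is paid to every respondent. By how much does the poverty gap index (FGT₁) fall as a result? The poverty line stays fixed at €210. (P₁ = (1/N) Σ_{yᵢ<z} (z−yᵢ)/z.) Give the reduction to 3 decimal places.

0.067

Before: below the line — €40, €60, €80, €110, €120, €130, €180; poverty gap index (FGT₁) = 0.35714.
After the €20 transfer: below the line — €60, €80, €100, €130, €140, €150, €200; poverty gap index (FGT₁) = 0.29048.
Reduction = 0.35714 − 0.29048 = 0.067.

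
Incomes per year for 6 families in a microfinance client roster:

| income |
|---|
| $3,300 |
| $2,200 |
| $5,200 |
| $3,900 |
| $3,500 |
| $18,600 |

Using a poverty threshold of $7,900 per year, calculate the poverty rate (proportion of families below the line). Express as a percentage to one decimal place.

83.3%

5 of the 6 families have income below $7,900.
H = 5/6 = 83.3%.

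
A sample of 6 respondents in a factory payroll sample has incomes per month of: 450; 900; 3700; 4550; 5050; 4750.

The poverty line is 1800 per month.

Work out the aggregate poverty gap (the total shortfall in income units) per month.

Below z: 450, 900 (q = 2 of N = 6).
Individual gaps: 1800−450 = 1350; 1800−900 = 900.
Aggregate gap = 2250.

2250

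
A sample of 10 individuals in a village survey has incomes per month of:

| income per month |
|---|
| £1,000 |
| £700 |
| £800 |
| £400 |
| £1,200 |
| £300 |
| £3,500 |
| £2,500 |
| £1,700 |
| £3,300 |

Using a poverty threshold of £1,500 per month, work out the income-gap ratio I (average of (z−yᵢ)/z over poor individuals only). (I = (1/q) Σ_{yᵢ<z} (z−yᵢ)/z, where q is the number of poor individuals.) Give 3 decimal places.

0.511

Incomes under z: £300, £400, £700, £800, £1,000, £1,200 (q = 6 of N = 10).
Relative gaps: 0.8000, 0.7333, 0.5333, 0.4667, 0.3333, 0.2000; sum = 3.066667.
I averages over the q = 6 poor units only: 3.066667 / 6 = 0.511.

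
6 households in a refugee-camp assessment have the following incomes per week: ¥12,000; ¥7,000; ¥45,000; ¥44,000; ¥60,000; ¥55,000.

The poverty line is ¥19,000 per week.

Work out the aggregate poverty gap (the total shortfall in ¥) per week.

¥19,000

Poor units: ¥7,000, ¥12,000 (q = 2 of N = 6).
Individual gaps: 19000−7000 = 12000; 19000−12000 = 7000.
Aggregate gap = ¥19,000.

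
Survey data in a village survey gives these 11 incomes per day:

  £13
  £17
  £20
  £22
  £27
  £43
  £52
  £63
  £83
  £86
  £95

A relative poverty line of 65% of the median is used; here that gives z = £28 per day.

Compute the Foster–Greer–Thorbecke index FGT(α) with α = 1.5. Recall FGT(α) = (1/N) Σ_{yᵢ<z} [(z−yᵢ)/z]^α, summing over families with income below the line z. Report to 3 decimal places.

0.082

Below the line: £13, £17, £20, £22, £27 (q = 5 of N = 11).
Gap ratios (z−y)/z: (28−13)/28 = 0.5357; (28−17)/28 = 0.3929; (28−20)/28 = 0.2857; (28−22)/28 = 0.2143; (28−27)/28 = 0.0357.
Raised to α = 1.5: 0.39210; 0.24624; 0.15272; 0.09920; 0.00675.
Sum = 0.897004; FGT(1.5) = 0.897004 / 11 = 0.082.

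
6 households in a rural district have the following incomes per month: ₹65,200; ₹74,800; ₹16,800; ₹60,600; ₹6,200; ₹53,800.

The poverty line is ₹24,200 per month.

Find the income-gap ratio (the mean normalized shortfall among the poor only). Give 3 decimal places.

Poor units: ₹6,200, ₹16,800 (q = 2 of N = 6).
Shortfall ratios (z−y)/z: 0.7438, 0.3058; sum = 1.049587.
The income-gap ratio divides by q (the poor only): 1.049587 / 2 = 0.525.

0.525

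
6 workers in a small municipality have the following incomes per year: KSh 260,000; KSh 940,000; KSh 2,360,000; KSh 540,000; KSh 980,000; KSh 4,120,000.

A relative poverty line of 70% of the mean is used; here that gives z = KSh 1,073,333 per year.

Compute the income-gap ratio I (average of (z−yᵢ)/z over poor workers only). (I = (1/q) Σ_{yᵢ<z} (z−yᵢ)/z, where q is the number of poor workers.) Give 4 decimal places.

Incomes under z: KSh 260,000, KSh 540,000, KSh 940,000, KSh 980,000 (q = 4 of N = 6).
Shortfall ratios (z−y)/z: 0.7578, 0.4969, 0.1242, 0.0870; sum = 1.465838.
The income-gap ratio divides by q (the poor only): 1.465838 / 4 = 0.3665.

0.3665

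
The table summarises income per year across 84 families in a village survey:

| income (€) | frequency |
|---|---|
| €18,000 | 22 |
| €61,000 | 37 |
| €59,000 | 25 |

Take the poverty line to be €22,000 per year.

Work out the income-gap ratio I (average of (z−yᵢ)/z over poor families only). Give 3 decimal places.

0.182

Poor units: 22×€18,000 (q = 22 of N = 84).
Shortfall ratios (z−y)/z: 0.1818 (×22); sum = 4.000000.
I averages over the q = 22 poor units only: 4.000000 / 22 = 0.182.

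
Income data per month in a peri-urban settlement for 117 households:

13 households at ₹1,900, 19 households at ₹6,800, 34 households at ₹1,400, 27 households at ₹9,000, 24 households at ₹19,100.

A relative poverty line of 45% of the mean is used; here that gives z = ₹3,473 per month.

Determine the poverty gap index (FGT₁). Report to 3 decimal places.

Incomes under z: 34×₹1,400, 13×₹1,900 (q = 47 of N = 117).
Normalized shortfalls: (3473−1400)/3473 = 0.5969 (×34); (3473−1900)/3473 = 0.4529 (×13).
Σ = 26.182263. Dividing by the full population N = 117 gives P₁ = 0.224.

0.224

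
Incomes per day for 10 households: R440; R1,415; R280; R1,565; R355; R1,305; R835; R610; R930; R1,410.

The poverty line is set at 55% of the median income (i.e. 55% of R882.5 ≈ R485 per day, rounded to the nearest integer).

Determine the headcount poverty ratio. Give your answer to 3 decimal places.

0.300

3 of the 10 households have income below R485.
H = 3/10 = 0.300.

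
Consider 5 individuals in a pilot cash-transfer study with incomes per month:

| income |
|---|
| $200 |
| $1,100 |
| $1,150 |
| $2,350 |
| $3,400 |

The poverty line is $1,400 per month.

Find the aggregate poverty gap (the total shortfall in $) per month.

$1,750

Below z: $200, $1,100, $1,150 (q = 3 of N = 5).
Individual gaps: 1400−200 = 1200; 1400−1100 = 300; 1400−1150 = 250.
Aggregate gap = $1,750.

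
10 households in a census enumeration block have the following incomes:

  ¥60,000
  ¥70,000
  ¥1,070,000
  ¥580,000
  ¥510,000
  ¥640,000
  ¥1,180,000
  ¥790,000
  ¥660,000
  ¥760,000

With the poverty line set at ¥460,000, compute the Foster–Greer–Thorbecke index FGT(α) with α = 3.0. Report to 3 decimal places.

0.127

Below z: ¥60,000, ¥70,000 (q = 2 of N = 10).
Shortfall ratios: (460000−60000)/460000 = 0.8696; (460000−70000)/460000 = 0.8478.
Raised to α = 3.0: 0.65752; 0.60943.
Sum = 1.266941; FGT(3.0) = 1.266941 / 10 = 0.127.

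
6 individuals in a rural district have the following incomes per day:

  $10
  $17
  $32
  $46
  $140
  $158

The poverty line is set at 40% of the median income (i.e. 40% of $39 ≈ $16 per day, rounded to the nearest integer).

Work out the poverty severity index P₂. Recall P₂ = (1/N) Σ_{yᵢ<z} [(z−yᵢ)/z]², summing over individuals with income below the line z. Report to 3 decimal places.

0.023

Poor units: $10 (q = 1 of N = 6).
Gap ratios (z−y)/z: (16−10)/16 = 0.3750.
Squared: 0.1406.
Sum = 0.140625; P₂ = 0.140625 / 6 = 0.023.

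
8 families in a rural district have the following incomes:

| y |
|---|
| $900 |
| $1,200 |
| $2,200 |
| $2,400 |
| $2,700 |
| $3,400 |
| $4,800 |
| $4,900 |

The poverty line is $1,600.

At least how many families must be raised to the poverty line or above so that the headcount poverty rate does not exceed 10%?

2

2 of the 8 families are poor, so H = 2/8 = 0.250.
A headcount ratio of at most 10% allows at most ⌊0.10 × 8⌋ = 0 poor families.
So at least 2 − 0 = 2 must be lifted.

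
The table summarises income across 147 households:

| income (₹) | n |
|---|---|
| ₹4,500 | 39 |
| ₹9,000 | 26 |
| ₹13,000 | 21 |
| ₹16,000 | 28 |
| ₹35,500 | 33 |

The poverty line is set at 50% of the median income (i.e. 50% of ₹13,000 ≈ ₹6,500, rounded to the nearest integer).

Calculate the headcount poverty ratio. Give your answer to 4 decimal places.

0.2653

39 of the 147 households have income below ₹6,500.
H = 39/147 = 0.2653.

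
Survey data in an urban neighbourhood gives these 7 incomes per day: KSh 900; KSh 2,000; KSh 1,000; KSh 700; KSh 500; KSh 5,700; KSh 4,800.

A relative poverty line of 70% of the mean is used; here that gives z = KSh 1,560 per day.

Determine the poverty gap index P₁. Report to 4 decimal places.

Incomes under z: KSh 500, KSh 700, KSh 900, KSh 1,000 (q = 4 of N = 7).
Normalized shortfalls: (1560−500)/1560 = 0.6795; (1560−700)/1560 = 0.5513; (1560−900)/1560 = 0.4231; (1560−1000)/1560 = 0.3590.
Σ = 2.012821. Dividing by the full population N = 7 gives P₁ = 0.2875.

0.2875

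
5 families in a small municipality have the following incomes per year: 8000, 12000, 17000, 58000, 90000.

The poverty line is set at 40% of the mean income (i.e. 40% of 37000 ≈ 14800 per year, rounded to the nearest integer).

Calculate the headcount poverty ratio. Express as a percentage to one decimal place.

2 of the 5 families have income below 14800.
H = 2/5 = 40.0%.

40.0%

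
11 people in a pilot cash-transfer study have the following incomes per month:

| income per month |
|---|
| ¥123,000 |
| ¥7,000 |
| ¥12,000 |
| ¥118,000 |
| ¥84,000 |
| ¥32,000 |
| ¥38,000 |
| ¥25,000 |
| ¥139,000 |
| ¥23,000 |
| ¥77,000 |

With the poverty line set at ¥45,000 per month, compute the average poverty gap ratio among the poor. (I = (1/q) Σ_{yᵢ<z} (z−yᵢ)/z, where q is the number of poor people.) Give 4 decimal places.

0.4926

Poor units: ¥7,000, ¥12,000, ¥23,000, ¥25,000, ¥32,000, ¥38,000 (q = 6 of N = 11).
Shortfall ratios (z−y)/z: 0.8444, 0.7333, 0.4889, 0.4444, 0.2889, 0.1556; sum = 2.955556.
The income-gap ratio divides by q (the poor only): 2.955556 / 6 = 0.4926.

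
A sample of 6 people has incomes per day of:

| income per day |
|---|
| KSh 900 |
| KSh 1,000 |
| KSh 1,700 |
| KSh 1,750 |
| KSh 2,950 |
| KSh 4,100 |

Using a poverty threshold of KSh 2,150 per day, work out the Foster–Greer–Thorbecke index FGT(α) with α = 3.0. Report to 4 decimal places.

Below the line: KSh 900, KSh 1,000, KSh 1,700, KSh 1,750 (q = 4 of N = 6).
Shortfall ratios: (2150−900)/2150 = 0.5814; (2150−1000)/2150 = 0.5349; (2150−1700)/2150 = 0.2093; (2150−1750)/2150 = 0.1860.
Raised to α = 3.0: 0.19652; 0.15303; 0.00917; 0.00644.
Sum = 0.365163; FGT(3.0) = 0.365163 / 6 = 0.0609.

0.0609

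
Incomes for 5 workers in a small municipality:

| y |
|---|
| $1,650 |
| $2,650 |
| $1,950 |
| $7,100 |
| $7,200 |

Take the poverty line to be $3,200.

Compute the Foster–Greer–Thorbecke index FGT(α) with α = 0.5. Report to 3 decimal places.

0.347

Below z: $1,650, $1,950, $2,650 (q = 3 of N = 5).
Gap ratios (z−y)/z: (3200−1650)/3200 = 0.4844; (3200−1950)/3200 = 0.3906; (3200−2650)/3200 = 0.1719.
Raised to α = 0.5: 0.69597; 0.62500; 0.41458.
Sum = 1.735549; FGT(0.5) = 1.735549 / 5 = 0.347.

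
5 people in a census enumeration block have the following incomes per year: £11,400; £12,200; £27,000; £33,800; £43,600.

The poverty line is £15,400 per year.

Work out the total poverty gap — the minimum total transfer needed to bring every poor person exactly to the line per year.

Poor units: £11,400, £12,200 (q = 2 of N = 5).
Individual gaps: 15400−11400 = 4000; 15400−12200 = 3200.
Aggregate gap = £7,200.

£7,200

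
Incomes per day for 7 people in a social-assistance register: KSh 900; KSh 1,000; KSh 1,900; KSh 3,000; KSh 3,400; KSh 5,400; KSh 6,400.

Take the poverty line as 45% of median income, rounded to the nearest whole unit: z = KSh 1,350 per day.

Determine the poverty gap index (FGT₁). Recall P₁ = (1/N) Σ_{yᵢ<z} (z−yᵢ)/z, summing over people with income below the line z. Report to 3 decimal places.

Incomes under z: KSh 900, KSh 1,000 (q = 2 of N = 7).
Normalized shortfalls: (1350−900)/1350 = 0.3333; (1350−1000)/1350 = 0.2593.
Σ = 0.592593. Dividing by the full population N = 7 gives P₁ = 0.085.

0.085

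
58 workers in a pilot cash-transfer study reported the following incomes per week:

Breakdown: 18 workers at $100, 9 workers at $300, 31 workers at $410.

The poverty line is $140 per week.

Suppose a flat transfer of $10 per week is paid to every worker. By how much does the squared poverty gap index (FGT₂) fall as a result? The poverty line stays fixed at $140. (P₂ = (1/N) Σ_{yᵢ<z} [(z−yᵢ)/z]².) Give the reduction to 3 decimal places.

0.011

Before: below the line — 18×$100; squared poverty gap index (FGT₂) = 0.02533.
After the $10 transfer: below the line — 18×$110; squared poverty gap index (FGT₂) = 0.01425.
Reduction = 0.02533 − 0.01425 = 0.011.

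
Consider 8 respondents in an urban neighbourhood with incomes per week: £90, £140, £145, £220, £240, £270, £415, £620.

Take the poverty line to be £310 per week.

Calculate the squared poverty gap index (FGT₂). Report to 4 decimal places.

Incomes under z: £90, £140, £145, £220, £240, £270 (q = 6 of N = 8).
Gap ratios (z−y)/z: (310−90)/310 = 0.7097; (310−140)/310 = 0.5484; (310−145)/310 = 0.5323; (310−220)/310 = 0.2903; (310−240)/310 = 0.2258; (310−270)/310 = 0.1290.
Squared: 0.5036; 0.3007; 0.2833; 0.0843; 0.0510; 0.0166.
Sum = 1.239594; P₂ = 1.239594 / 8 = 0.1549.

0.1549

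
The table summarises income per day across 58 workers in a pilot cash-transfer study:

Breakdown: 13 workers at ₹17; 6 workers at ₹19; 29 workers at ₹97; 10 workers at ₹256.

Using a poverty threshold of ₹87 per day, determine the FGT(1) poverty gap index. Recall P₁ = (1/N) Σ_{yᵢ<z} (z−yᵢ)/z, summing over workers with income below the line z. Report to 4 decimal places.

Incomes under z: 13×₹17, 6×₹19 (q = 19 of N = 58).
Normalized shortfalls: (87−17)/87 = 0.8046 (×13); (87−19)/87 = 0.7816 (×6).
Sum of shortfalls = 15.149425; P₁ averages over all N: 15.149425 / 58 = 0.2612.

0.2612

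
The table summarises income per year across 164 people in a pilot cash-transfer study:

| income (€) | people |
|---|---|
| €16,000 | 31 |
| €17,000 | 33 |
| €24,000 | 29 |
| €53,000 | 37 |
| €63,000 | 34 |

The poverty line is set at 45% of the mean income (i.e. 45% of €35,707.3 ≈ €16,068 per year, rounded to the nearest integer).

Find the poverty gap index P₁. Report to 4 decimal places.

0.0008

Poor units: 31×€16,000 (q = 31 of N = 164).
Gap ratios (z−y)/z: (16068−16000)/16068 = 0.0042 (×31).
Σ = 0.131192. Dividing by the full population N = 164 gives P₁ = 0.0008.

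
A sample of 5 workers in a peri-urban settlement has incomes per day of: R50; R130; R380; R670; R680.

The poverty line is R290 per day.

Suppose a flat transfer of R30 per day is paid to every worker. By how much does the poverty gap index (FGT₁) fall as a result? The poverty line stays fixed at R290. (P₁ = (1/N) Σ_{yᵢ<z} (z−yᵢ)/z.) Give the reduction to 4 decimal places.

0.0414

Before: below the line — R50, R130; poverty gap index (FGT₁) = 0.275862.
After the R30 transfer: below the line — R80, R160; poverty gap index (FGT₁) = 0.234483.
Reduction = 0.275862 − 0.234483 = 0.0414.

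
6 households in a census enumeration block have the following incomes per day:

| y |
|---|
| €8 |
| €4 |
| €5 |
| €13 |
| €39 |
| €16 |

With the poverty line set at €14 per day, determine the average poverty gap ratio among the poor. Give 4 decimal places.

Below z: €4, €5, €8, €13 (q = 4 of N = 6).
Shortfall ratios (z−y)/z: 0.7143, 0.6429, 0.4286, 0.0714; sum = 1.857143.
I averages over the q = 4 poor units only: 1.857143 / 4 = 0.4643.

0.4643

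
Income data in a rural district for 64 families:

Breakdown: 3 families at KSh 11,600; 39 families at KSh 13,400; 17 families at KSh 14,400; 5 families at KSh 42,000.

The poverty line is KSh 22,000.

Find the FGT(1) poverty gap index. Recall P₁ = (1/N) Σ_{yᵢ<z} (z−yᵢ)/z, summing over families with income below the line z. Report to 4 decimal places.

0.3521

Poor units: 3×KSh 11,600, 39×KSh 13,400, 17×KSh 14,400 (q = 59 of N = 64).
Relative gaps: (22000−11600)/22000 = 0.4727 (×3); (22000−13400)/22000 = 0.3909 (×39); (22000−14400)/22000 = 0.3455 (×17).
Sum of shortfalls = 22.536364; P₁ averages over all N: 22.536364 / 64 = 0.3521.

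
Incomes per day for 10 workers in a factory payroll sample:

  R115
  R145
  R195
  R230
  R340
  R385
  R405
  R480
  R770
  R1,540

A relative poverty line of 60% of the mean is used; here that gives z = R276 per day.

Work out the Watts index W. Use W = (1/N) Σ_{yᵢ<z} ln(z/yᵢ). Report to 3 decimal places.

0.205

Poor units: R115, R145, R195, R230 (q = 4 of N = 10).
Log gaps: ln(276/115) = 0.8755; ln(276/145) = 0.6437; ln(276/195) = 0.3474; ln(276/230) = 0.1823.
W = 2.048859 / 10 = 0.205.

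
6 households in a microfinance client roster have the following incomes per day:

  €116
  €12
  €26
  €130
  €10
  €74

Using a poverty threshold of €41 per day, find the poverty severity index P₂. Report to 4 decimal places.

0.2010

Below z: €10, €12, €26 (q = 3 of N = 6).
Relative gaps: (41−10)/41 = 0.7561; (41−12)/41 = 0.7073; (41−26)/41 = 0.3659.
Squared: 0.5717; 0.5003; 0.1338.
Sum = 1.205830; P₂ = 1.205830 / 6 = 0.2010.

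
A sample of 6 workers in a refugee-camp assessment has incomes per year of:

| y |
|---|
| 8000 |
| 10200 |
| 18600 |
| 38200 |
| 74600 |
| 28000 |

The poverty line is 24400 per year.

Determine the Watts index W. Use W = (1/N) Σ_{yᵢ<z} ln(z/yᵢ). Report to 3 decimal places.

Incomes under z: 8000, 10200, 18600 (q = 3 of N = 6).
Log shortfalls: ln(24400/8000) = 1.1151; ln(24400/10200) = 0.8722; ln(24400/18600) = 0.2714.
W = 2.258759 / 6 = 0.376.

0.376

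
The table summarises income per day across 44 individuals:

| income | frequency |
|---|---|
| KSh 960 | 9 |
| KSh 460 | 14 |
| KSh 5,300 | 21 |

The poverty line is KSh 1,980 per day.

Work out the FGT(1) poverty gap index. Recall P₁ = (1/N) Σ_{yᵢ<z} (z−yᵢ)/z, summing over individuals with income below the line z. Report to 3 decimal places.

0.350

Incomes under z: 14×KSh 460, 9×KSh 960 (q = 23 of N = 44).
Normalized shortfalls: (1980−460)/1980 = 0.7677 (×14); (1980−960)/1980 = 0.5152 (×9).
Sum of shortfalls = 15.383838; P₁ averages over all N: 15.383838 / 44 = 0.350.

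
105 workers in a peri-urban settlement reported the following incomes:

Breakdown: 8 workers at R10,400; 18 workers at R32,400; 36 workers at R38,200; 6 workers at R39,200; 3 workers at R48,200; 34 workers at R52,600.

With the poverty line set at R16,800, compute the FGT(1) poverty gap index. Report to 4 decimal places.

Below the line: 8×R10,400 (q = 8 of N = 105).
Normalized shortfalls: (16800−10400)/16800 = 0.3810 (×8).
Σ = 3.047619. Dividing by the full population N = 105 gives P₁ = 0.0290.

0.0290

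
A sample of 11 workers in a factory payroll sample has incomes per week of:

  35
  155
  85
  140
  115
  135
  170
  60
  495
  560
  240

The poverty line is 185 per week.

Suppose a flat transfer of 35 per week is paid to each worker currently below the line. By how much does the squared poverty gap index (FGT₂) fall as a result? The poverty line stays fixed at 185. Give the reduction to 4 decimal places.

Before: below the line — 35, 60, 85, 115, 135, 140, 155, 170; squared poverty gap index (FGT₂) = 0.155854.
After the 35 transfer: below the line — 70, 95, 120, 150, 170, 175; squared poverty gap index (FGT₂) = 0.071984.
Reduction = 0.155854 − 0.071984 = 0.0839.

0.0839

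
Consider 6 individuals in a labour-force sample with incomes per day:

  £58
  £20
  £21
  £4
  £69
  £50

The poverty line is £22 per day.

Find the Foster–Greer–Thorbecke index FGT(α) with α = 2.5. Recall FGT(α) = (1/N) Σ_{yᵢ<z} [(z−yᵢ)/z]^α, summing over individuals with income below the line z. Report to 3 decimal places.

0.101

Incomes under z: £4, £20, £21 (q = 3 of N = 6).
Gap ratios (z−y)/z: (22−4)/22 = 0.8182; (22−20)/22 = 0.0909; (22−21)/22 = 0.0455.
Raised to α = 2.5: 0.60551; 0.00249; 0.00044.
Sum = 0.608447; FGT(2.5) = 0.608447 / 6 = 0.101.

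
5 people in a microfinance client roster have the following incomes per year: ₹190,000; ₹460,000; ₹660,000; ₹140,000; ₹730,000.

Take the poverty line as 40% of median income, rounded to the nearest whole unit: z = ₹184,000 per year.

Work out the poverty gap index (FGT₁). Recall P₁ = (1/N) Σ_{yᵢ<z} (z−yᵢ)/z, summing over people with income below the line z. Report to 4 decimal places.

Below the line: ₹140,000 (q = 1 of N = 5).
Shortfall ratios: (184000−140000)/184000 = 0.2391.
Sum of shortfalls = 0.239130; P₁ averages over all N: 0.239130 / 5 = 0.0478.

0.0478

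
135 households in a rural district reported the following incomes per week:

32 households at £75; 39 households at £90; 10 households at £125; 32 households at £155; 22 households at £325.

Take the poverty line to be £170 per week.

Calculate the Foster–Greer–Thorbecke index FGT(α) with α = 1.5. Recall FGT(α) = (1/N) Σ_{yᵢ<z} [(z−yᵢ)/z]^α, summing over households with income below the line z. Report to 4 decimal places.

0.2086

Incomes under z: 32×£75, 39×£90, 10×£125, 32×£155 (q = 113 of N = 135).
Relative gaps: (170−75)/170 = 0.5588 (×32); (170−90)/170 = 0.4706 (×39); (170−125)/170 = 0.2647 (×10); (170−155)/170 = 0.0882 (×32).
Raised to α = 1.5: 0.41775 (×32); 0.32282 (×39); 0.13619 (×10); 0.02621 (×32).
Sum = 28.158491; FGT(1.5) = 28.158491 / 135 = 0.2086.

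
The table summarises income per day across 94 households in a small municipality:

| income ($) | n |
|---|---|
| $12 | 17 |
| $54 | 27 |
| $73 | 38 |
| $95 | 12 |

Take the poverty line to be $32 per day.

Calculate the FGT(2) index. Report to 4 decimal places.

Below z: 17×$12 (q = 17 of N = 94).
Shortfall ratios: (32−12)/32 = 0.6250 (×17).
Squared: 0.3906 (×17).
Sum = 6.640625; P₂ = 6.640625 / 94 = 0.0706.

0.0706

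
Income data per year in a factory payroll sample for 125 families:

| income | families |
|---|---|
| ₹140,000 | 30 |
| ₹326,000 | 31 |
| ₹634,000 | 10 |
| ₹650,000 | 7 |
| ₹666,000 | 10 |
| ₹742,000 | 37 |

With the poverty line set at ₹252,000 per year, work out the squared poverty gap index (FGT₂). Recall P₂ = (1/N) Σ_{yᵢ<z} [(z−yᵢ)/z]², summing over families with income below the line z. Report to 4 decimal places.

0.0474

Poor units: 30×₹140,000 (q = 30 of N = 125).
Relative gaps: (252000−140000)/252000 = 0.4444 (×30).
Squared: 0.1975 (×30).
Sum = 5.925926; P₂ = 5.925926 / 125 = 0.0474.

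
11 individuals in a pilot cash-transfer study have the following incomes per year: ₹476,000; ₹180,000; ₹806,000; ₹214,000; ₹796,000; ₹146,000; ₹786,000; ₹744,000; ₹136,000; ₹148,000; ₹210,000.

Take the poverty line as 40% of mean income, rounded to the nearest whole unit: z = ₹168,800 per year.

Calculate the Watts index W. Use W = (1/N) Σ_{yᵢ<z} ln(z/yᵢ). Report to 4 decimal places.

Incomes under z: ₹136,000, ₹146,000, ₹148,000 (q = 3 of N = 11).
ln(z/y) terms: ln(168800/136000) = 0.2161; ln(168800/146000) = 0.1451; ln(168800/148000) = 0.1315.
W = 0.492670 / 11 = 0.0448.

0.0448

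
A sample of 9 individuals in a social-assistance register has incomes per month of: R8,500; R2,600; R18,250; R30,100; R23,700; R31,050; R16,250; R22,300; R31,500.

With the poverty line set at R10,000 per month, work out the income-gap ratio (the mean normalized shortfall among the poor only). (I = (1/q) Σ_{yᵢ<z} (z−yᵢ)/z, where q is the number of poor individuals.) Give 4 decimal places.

Poor units: R2,600, R8,500 (q = 2 of N = 9).
Shortfall ratios (z−y)/z: 0.7400, 0.1500; sum = 0.890000.
I averages over the q = 2 poor units only: 0.890000 / 2 = 0.4450.

0.4450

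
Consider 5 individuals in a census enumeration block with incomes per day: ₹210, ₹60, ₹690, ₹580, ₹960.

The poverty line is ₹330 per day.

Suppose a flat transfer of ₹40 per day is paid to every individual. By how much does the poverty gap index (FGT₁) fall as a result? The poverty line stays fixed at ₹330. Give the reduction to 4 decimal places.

0.0485

Before: below the line — ₹60, ₹210; poverty gap index (FGT₁) = 0.236364.
After the ₹40 transfer: below the line — ₹100, ₹250; poverty gap index (FGT₁) = 0.187879.
Reduction = 0.236364 − 0.187879 = 0.0485.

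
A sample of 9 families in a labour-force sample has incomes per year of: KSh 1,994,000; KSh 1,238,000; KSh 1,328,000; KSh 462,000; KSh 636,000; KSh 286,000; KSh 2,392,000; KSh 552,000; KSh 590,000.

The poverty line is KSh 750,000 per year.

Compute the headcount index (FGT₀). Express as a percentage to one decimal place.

55.6%

5 of the 9 families have income below KSh 750,000.
H = 5/9 = 55.6%.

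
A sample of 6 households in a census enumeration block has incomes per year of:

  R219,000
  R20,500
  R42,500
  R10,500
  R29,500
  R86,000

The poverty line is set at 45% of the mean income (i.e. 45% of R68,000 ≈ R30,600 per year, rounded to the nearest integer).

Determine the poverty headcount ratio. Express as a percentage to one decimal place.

50.0%

3 of the 6 households have income below R30,600.
H = 3/6 = 50.0%.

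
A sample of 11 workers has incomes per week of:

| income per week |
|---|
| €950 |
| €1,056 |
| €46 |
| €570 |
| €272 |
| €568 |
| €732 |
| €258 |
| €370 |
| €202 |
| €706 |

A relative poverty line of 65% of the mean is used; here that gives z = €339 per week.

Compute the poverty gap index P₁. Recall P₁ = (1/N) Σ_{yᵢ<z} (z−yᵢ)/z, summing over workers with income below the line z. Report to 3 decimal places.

0.155

Below z: €46, €202, €258, €272 (q = 4 of N = 11).
Normalized shortfalls: (339−46)/339 = 0.8643; (339−202)/339 = 0.4041; (339−258)/339 = 0.2389; (339−272)/339 = 0.1976.
Sum of shortfalls = 1.705015; P₁ averages over all N: 1.705015 / 11 = 0.155.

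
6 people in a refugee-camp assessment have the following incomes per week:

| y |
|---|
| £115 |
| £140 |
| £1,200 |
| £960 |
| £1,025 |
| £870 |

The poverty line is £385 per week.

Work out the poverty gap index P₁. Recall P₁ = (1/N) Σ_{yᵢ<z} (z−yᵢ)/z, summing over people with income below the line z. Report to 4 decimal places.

Below z: £115, £140 (q = 2 of N = 6).
Gap ratios (z−y)/z: (385−115)/385 = 0.7013; (385−140)/385 = 0.6364.
Σ = 1.337662. Dividing by the full population N = 6 gives P₁ = 0.2229.

0.2229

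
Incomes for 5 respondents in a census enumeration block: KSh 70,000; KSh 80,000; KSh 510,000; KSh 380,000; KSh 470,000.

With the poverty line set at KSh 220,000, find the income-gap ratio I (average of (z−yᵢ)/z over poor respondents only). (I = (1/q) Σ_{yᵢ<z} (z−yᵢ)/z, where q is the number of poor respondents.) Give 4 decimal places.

0.6591

Below z: KSh 70,000, KSh 80,000 (q = 2 of N = 5).
Shortfall ratios (z−y)/z: 0.6818, 0.6364; sum = 1.318182.
The income-gap ratio divides by q (the poor only): 1.318182 / 2 = 0.6591.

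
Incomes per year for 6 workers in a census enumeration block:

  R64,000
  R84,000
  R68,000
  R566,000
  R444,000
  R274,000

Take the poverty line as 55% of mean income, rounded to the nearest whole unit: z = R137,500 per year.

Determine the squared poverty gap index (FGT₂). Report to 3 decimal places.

Incomes under z: R64,000, R68,000, R84,000 (q = 3 of N = 6).
Gap ratios (z−y)/z: (137500−64000)/137500 = 0.5345; (137500−68000)/137500 = 0.5055; (137500−84000)/137500 = 0.3891.
Squared: 0.2857; 0.2555; 0.1514.
Sum = 0.692615; P₂ = 0.692615 / 6 = 0.115.

0.115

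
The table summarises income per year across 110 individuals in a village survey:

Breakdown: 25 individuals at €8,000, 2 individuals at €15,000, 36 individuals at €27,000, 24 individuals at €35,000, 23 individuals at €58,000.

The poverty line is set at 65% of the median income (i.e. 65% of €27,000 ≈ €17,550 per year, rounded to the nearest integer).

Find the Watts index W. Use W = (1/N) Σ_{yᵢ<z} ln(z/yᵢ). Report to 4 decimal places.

0.1814

Incomes under z: 25×€8,000, 2×€15,000 (q = 27 of N = 110).
ln(z/y) terms: ln(17550/8000) = 0.7856 (×25); ln(17550/15000) = 0.1570 (×2).
W = 19.954318 / 110 = 0.1814.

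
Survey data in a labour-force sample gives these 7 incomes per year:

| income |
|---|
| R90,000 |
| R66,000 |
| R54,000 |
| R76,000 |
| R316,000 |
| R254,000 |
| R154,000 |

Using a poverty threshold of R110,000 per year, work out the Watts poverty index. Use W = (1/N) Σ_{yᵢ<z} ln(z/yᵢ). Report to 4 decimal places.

Incomes under z: R54,000, R66,000, R76,000, R90,000 (q = 4 of N = 7).
Log gaps: ln(110000/54000) = 0.7115; ln(110000/66000) = 0.5108; ln(110000/76000) = 0.3697; ln(110000/90000) = 0.2007.
W = 1.792740 / 7 = 0.2561.

0.2561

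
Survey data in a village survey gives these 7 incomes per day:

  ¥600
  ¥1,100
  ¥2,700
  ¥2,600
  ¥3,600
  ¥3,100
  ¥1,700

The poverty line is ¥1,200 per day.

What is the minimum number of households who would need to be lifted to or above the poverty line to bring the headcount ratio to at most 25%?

Currently q = 2 of N = 7 are below the line (H = 0.286).
A headcount ratio of at most 25% allows at most ⌊0.25 × 7⌋ = 1 poor households.
So at least 2 − 1 = 1 must be lifted.

1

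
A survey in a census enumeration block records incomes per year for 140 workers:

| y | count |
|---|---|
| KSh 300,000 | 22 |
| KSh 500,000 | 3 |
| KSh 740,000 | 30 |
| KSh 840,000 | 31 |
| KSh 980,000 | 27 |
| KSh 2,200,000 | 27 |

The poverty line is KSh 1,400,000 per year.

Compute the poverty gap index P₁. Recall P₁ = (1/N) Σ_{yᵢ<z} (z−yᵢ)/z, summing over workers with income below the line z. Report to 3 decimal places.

0.385

Below the line: 22×KSh 300,000, 3×KSh 500,000, 30×KSh 740,000, 31×KSh 840,000, 27×KSh 980,000 (q = 113 of N = 140).
Normalized shortfalls: (1400000−300000)/1400000 = 0.7857 (×22); (1400000−500000)/1400000 = 0.6429 (×3); (1400000−740000)/1400000 = 0.4714 (×30); (1400000−840000)/1400000 = 0.4000 (×31); (1400000−980000)/1400000 = 0.3000 (×27).
Σ = 53.857143. Dividing by the full population N = 140 gives P₁ = 0.385.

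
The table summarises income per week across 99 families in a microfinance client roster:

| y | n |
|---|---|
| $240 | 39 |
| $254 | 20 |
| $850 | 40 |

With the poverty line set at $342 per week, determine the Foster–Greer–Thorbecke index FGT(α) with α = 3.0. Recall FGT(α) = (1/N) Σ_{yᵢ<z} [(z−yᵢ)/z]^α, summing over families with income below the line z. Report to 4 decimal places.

Below z: 39×$240, 20×$254 (q = 59 of N = 99).
Normalized shortfalls: (342−240)/342 = 0.2982 (×39); (342−254)/342 = 0.2573 (×20).
Raised to α = 3.0: 0.02653 (×39); 0.01704 (×20).
Sum = 1.375356; FGT(3.0) = 1.375356 / 99 = 0.0139.

0.0139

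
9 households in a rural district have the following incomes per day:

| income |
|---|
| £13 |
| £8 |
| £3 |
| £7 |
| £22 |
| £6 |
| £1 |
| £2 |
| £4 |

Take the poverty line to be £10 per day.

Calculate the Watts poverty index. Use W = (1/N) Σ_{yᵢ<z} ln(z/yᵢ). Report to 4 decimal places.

Below z: £1, £2, £3, £4, £6, £7, £8 (q = 7 of N = 9).
ln(z/y) terms: ln(10/1) = 2.3026; ln(10/2) = 1.6094; ln(10/3) = 1.2040; ln(10/4) = 0.9163; ln(10/6) = 0.5108; ln(10/7) = 0.3567; ln(10/8) = 0.2231.
W = 7.122931 / 9 = 0.7914.

0.7914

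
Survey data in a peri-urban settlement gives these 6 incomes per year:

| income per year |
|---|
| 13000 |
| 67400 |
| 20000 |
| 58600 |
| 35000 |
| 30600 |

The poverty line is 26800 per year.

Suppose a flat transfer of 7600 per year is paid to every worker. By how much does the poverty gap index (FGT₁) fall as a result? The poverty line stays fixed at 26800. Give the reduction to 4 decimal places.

0.0896

Before: below the line — 13000, 20000; poverty gap index (FGT₁) = 0.128109.
After the 7600 transfer: below the line — 20600; poverty gap index (FGT₁) = 0.038557.
Reduction = 0.128109 − 0.038557 = 0.0896.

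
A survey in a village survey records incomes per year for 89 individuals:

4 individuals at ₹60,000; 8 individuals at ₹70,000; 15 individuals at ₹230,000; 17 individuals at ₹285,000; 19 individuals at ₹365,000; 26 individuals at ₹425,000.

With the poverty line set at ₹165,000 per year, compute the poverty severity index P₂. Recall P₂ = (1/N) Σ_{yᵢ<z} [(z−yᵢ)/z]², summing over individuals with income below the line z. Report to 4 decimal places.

Incomes under z: 4×₹60,000, 8×₹70,000 (q = 12 of N = 89).
Relative gaps: (165000−60000)/165000 = 0.6364 (×4); (165000−70000)/165000 = 0.5758 (×8).
Squared: 0.4050 (×4); 0.3315 (×8).
Sum = 4.271809; P₂ = 4.271809 / 89 = 0.0480.

0.0480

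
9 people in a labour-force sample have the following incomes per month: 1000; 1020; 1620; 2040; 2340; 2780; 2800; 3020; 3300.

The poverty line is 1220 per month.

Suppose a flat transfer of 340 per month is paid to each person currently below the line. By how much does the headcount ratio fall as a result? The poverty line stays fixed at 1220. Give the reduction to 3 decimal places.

Before: below the line — 1000, 1020; headcount ratio = 0.22222.
After the 340 transfer: below the line — none; headcount ratio = 0.00000.
Reduction = 0.22222 − 0.00000 = 0.222.

0.222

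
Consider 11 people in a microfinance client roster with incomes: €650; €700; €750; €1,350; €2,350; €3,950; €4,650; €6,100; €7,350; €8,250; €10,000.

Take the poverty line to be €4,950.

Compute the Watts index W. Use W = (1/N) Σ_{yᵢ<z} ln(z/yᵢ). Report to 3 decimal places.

Below the line: €650, €700, €750, €1,350, €2,350, €3,950, €4,650 (q = 7 of N = 11).
Log shortfalls: ln(4950/650) = 2.0302; ln(4950/700) = 1.9561; ln(4950/750) = 1.8871; ln(4950/1350) = 1.2993; ln(4950/2350) = 0.7450; ln(4950/3950) = 0.2257; ln(4950/4650) = 0.0625.
W = 8.205750 / 11 = 0.746.

0.746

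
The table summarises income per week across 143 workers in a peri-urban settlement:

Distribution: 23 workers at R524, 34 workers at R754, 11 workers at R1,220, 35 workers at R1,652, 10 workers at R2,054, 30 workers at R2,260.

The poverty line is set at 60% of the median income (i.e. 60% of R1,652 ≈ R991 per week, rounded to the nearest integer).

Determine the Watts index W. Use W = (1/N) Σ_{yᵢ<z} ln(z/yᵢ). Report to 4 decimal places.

0.1675

Below z: 23×R524, 34×R754 (q = 57 of N = 143).
Log gaps: ln(991/524) = 0.6372 (×23); ln(991/754) = 0.2733 (×34).
W = 23.949079 / 143 = 0.1675.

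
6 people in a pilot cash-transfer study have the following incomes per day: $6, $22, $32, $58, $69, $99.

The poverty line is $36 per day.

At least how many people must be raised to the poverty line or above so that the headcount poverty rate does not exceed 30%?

3 of the 6 people are poor, so H = 3/6 = 0.500.
A headcount ratio of at most 30% allows at most ⌊0.30 × 6⌋ = 1 poor people.
So at least 3 − 1 = 2 must be lifted.

2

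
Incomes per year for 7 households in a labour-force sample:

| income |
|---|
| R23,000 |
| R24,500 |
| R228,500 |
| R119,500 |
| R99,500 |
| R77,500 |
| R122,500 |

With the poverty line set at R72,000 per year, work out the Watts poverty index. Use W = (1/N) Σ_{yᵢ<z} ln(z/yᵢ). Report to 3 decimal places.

Poor units: R23,000, R24,500 (q = 2 of N = 7).
Log gaps: ln(72000/23000) = 1.1412; ln(72000/24500) = 1.0780.
W = 2.219165 / 7 = 0.317.

0.317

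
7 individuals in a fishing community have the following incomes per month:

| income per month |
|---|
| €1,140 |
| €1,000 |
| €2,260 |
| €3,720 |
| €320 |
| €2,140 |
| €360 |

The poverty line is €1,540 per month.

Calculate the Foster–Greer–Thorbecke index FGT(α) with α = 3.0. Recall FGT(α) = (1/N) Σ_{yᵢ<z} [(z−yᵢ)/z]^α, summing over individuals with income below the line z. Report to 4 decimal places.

Below z: €320, €360, €1,000, €1,140 (q = 4 of N = 7).
Gap ratios (z−y)/z: (1540−320)/1540 = 0.7922; (1540−360)/1540 = 0.7662; (1540−1000)/1540 = 0.3506; (1540−1140)/1540 = 0.2597.
Raised to α = 3.0: 0.49718; 0.44987; 0.04311; 0.01752.
Sum = 1.007688; FGT(3.0) = 1.007688 / 7 = 0.1440.

0.1440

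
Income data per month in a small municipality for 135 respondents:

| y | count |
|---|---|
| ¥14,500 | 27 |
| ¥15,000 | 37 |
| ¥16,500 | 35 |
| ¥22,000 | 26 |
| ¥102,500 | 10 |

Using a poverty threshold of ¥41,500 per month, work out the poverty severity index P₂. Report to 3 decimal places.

Below z: 27×¥14,500, 37×¥15,000, 35×¥16,500, 26×¥22,000 (q = 125 of N = 135).
Shortfall ratios: (41500−14500)/41500 = 0.6506 (×27); (41500−15000)/41500 = 0.6386 (×37); (41500−16500)/41500 = 0.6024 (×35); (41500−22000)/41500 = 0.4699 (×26).
Squared: 0.4233 (×27); 0.4078 (×37); 0.3629 (×35); 0.2208 (×26).
Sum = 44.957323; P₂ = 44.957323 / 135 = 0.333.

0.333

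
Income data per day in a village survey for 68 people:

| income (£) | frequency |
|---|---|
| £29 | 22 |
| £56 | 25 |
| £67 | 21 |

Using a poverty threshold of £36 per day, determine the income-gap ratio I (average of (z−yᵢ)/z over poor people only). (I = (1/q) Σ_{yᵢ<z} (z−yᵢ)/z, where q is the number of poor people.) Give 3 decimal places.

0.194

Poor units: 22×£29 (q = 22 of N = 68).
Relative gaps: 0.1944 (×22); sum = 4.277778.
I averages over the q = 22 poor units only: 4.277778 / 22 = 0.194.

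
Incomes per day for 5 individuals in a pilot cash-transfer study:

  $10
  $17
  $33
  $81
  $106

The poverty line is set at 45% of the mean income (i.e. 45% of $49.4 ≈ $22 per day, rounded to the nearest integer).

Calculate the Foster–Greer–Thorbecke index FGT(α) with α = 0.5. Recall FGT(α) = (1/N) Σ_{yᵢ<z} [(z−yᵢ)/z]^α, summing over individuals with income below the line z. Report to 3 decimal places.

Below the line: $10, $17 (q = 2 of N = 5).
Relative gaps: (22−10)/22 = 0.5455; (22−17)/22 = 0.2273.
Raised to α = 0.5: 0.73855; 0.47673.
Sum = 1.215280; FGT(0.5) = 1.215280 / 5 = 0.243.

0.243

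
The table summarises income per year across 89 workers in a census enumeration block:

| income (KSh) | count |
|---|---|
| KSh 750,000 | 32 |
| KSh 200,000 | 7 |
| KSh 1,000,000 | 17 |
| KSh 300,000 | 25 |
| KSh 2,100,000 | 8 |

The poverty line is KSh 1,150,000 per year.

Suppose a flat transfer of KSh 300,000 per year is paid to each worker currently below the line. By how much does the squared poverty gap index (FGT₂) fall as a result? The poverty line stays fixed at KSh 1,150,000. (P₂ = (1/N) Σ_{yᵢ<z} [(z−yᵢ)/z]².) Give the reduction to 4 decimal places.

Before: below the line — 7×KSh 200,000, 25×KSh 300,000, 32×KSh 750,000, 17×KSh 1,000,000; squared poverty gap index (FGT₂) = 0.253882.
After the KSh 300,000 transfer: below the line — 7×KSh 500,000, 25×KSh 600,000, 32×KSh 1,050,000; squared poverty gap index (FGT₂) = 0.092097.
Reduction = 0.253882 − 0.092097 = 0.1618.

0.1618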